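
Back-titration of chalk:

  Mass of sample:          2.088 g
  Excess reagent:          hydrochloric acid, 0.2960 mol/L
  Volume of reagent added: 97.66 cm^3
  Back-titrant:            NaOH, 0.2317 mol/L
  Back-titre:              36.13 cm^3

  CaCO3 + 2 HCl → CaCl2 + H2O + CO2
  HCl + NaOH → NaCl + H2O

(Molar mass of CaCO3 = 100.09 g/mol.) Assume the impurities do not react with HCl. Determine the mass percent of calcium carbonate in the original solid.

n(HCl) added = 0.09766 × 0.2960 = 0.02891 mol
n(NaOH) used in back-titration = 0.03613 × 0.2317 = 8.371 × 10^-3 mol
n(HCl) left over = 8.371 × 10^-3 mol (1:1 ratio)
n(HCl) consumed by analyte = 0.02891 − 8.371 × 10^-3 = 0.02054 mol
From the 1:2 ratio, n(CaCO3) = 1/2 × 0.02054 = 0.01027 mol
mass of CaCO3 = 0.01027 × 100.09 = 1.028 g
% CaCO3 = 1.028 / 2.088 × 100 = 49.22 %

49.22 %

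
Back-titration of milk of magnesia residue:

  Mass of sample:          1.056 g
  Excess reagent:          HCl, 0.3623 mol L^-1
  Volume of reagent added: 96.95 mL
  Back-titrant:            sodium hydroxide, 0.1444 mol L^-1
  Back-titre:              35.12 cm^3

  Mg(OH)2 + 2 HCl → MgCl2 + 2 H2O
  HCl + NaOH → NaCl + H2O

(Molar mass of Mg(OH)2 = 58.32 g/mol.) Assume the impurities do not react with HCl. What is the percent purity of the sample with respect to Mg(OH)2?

n(HCl) added = 0.09695 × 0.3623 = 0.03512 mol
n(NaOH) used in back-titration = 0.03512 × 0.1444 = 5.071 × 10^-3 mol
n(HCl) left over = 5.071 × 10^-3 mol (1:1 ratio)
n(HCl) consumed by analyte = 0.03512 − 5.071 × 10^-3 = 0.03005 mol
From the 1:2 ratio, n(Mg(OH)2) = 1/2 × 0.03005 = 0.01503 mol
mass of Mg(OH)2 = 0.01503 × 58.32 = 0.8764 g
% Mg(OH)2 = 0.8764 / 1.056 × 100 = 82.99 %

82.99 %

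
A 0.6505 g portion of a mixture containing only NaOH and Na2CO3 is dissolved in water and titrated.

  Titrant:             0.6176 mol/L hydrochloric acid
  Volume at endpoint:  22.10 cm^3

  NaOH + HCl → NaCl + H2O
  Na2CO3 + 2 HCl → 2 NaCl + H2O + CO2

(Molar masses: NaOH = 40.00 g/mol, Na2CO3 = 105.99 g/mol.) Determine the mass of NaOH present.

n(HCl) = 0.02210 × 0.6176 = 0.01365 mol
Let x = n(NaOH), y = n(Na2CO3).
Titrant: 1x + 2y = 0.01365;  mass: 40.00x + 105.99y = 0.6505
Solving, x = 5.604 × 10^-3 mol, y = 4.022 × 10^-3 mol
mass of NaOH = 5.604 × 10^-3 × 40.00 = 0.2242 g

0.2242 g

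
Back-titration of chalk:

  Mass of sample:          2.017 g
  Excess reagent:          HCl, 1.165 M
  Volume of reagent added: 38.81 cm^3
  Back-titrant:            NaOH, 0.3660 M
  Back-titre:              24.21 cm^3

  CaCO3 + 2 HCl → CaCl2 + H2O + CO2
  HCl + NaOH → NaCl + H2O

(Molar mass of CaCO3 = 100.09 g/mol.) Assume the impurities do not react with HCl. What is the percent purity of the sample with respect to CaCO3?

n(HCl) added = 0.03881 × 1.165 = 0.04521 mol
n(NaOH) used in back-titration = 0.02421 × 0.3660 = 8.861 × 10^-3 mol
n(HCl) left over = 8.861 × 10^-3 mol (1:1 ratio)
n(HCl) consumed by analyte = 0.04521 − 8.861 × 10^-3 = 0.03635 mol
From the 1:2 ratio, n(CaCO3) = 1/2 × 0.03635 = 0.01818 mol
mass of CaCO3 = 0.01818 × 100.09 = 1.819 g
% CaCO3 = 1.819 / 2.017 × 100 = 90.20 %

90.20 %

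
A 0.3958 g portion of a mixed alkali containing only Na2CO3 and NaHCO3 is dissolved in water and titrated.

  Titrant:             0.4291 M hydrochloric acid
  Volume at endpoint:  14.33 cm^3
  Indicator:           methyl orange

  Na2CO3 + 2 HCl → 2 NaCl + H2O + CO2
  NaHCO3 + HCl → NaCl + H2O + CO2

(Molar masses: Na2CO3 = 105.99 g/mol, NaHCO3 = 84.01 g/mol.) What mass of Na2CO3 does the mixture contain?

n(HCl) = 0.01433 × 0.4291 = 6.149 × 10^-3 mol
Let x = n(Na2CO3), y = n(NaHCO3).
Titrant: 2x + 1y = 6.149 × 10^-3;  mass: 105.99x + 84.01y = 0.3958
Solving, x = 1.947 × 10^-3 mol, y = 2.255 × 10^-3 mol
mass of Na2CO3 = 1.947 × 10^-3 × 105.99 = 0.2064 g

0.2064 g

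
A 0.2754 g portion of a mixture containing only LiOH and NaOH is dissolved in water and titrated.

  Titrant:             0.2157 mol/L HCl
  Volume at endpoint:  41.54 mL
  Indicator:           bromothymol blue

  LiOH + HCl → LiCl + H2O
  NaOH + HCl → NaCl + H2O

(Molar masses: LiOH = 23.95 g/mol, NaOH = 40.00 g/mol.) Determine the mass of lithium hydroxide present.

n(HCl) = 0.04154 × 0.2157 = 8.960 × 10^-3 mol
Let x = n(LiOH), y = n(NaOH).
Titrant: 1x + 1y = 8.960 × 10^-3;  mass: 23.95x + 40.00y = 0.2754
Solving, x = 5.172 × 10^-3 mol, y = 3.788 × 10^-3 mol
mass of LiOH = 5.172 × 10^-3 × 23.95 = 0.1239 g

0.1239 g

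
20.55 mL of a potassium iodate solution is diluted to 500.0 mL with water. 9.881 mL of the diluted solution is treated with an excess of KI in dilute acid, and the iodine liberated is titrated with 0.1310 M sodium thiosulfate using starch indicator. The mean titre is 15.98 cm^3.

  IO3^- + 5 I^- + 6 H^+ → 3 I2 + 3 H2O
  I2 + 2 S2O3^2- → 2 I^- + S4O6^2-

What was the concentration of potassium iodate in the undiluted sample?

n(S2O3^2-) = 0.01598 × 0.1310 = 2.093 × 10^-3 mol
n(I2) = n(S2O3^2-)/2 = 1.047 × 10^-3 mol
From the 1:3 ratio, n(IO3^-) in the aliquot = 1/3 × 1.047 × 10^-3 = 3.489 × 10^-4 mol
[IO3^-]_dilute = 3.489 × 10^-4 / 0.009881 = 0.03531 mol/L
[IO3^-]_original = 0.03531 × 500.0/20.55 = 0.8591 mol/L

0.8591 M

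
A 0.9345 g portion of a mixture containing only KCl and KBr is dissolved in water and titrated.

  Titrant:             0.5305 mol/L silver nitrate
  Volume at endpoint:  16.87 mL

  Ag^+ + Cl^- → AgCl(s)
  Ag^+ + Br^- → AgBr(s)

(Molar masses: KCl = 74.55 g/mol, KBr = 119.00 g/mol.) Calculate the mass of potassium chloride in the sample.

n(AgNO3) = 0.01687 × 0.5305 = 8.950 × 10^-3 mol
Let x = n(KCl), y = n(KBr).
Titrant: 1x + 1y = 8.950 × 10^-3;  mass: 74.55x + 119.00y = 0.9345
Solving, x = 2.936 × 10^-3 mol, y = 6.014 × 10^-3 mol
mass of KCl = 2.936 × 10^-3 × 74.55 = 0.2189 g

0.2189 g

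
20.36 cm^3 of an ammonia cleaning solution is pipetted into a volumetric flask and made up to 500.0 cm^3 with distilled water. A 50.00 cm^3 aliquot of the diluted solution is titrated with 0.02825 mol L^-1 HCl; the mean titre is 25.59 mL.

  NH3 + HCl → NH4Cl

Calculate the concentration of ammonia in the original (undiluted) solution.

0.3551 mol/L

n(HCl) = 0.02559 × 0.02825 = 7.229 × 10^-4 mol
n(NH3) in the aliquot = 7.229 × 10^-4 mol (1:1 ratio)
[NH3]_dilute = 7.229 × 10^-4 / 0.05000 = 0.01446 mol/L
Dilution factor = 500.0 / 20.36 = 24.56
[NH3]_stock = 0.01446 × 24.56 = 0.3551 mol/L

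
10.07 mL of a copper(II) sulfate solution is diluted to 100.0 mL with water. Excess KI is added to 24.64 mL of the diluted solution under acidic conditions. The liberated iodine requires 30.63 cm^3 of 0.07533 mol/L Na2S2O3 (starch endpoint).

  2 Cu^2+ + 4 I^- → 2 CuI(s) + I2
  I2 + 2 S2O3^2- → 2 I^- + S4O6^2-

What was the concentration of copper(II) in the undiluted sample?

n(S2O3^2-) = 0.03063 × 0.07533 = 2.307 × 10^-3 mol
n(I2) = n(S2O3^2-)/2 = 1.154 × 10^-3 mol
From the 2:1 ratio, n(Cu2+) in the aliquot = 2/1 × 1.154 × 10^-3 = 2.307 × 10^-3 mol
[Cu2+]_dilute = 2.307 × 10^-3 / 0.02464 = 0.09364 mol/L
[Cu2+]_original = 0.09364 × 100.0/10.07 = 0.9299 mol/L

0.9299 mol/L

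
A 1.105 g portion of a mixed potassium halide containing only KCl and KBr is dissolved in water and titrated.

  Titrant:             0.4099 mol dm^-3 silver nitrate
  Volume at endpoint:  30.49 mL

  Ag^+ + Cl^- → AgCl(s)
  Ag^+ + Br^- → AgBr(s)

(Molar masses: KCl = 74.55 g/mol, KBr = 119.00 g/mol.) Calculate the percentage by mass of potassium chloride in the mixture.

58.02 %

n(AgNO3) = 0.03049 × 0.4099 = 0.01250 mol
Let x = n(KCl), y = n(KBr).
Titrant: 1x + 1y = 0.01250;  mass: 74.55x + 119.00y = 1.105
Solving, x = 8.599 × 10^-3 mol, y = 3.898 × 10^-3 mol
mass of KCl = 8.599 × 10^-3 × 74.55 = 0.6411 g
% KCl = 0.6411 / 1.105 × 100 = 58.02 %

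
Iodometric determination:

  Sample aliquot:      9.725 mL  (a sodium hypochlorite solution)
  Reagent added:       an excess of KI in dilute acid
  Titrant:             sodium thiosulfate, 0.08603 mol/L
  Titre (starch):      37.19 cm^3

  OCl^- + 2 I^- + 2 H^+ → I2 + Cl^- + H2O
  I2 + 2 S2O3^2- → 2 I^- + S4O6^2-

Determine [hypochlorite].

0.1645 mol/L

n(S2O3^2-) = 0.03719 × 0.08603 = 3.199 × 10^-3 mol
n(I2) = n(S2O3^2-)/2 = 1.600 × 10^-3 mol
n(OCl^-) in the aliquot = 1.600 × 10^-3 mol (1:1 ratio)
[OCl^-] = 1.600 × 10^-3 / 0.009725 = 0.1645 mol/L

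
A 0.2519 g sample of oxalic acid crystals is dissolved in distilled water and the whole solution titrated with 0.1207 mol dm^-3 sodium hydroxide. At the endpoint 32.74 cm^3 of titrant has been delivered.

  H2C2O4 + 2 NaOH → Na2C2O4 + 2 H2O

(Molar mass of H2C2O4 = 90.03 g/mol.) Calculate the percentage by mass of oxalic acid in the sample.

n(NaOH) = 0.03274 L × 0.1207 mol/L = 3.952 × 10^-3 mol
From the 1:2 ratio, n(H2C2O4) = 1/2 × 3.952 × 10^-3 = 1.976 × 10^-3 mol
mass of H2C2O4 = 1.976 × 10^-3 × 90.03 g/mol = 0.1779 g
% H2C2O4 = 0.1779 / 0.2519 × 100 = 70.62 %

70.62 %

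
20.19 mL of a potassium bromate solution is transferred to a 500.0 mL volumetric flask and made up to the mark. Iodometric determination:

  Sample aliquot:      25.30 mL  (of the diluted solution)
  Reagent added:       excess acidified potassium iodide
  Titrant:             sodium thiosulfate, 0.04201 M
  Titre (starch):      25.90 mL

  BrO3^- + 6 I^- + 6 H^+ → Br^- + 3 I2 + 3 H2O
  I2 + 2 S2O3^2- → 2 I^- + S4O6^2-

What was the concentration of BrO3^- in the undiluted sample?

0.1775 M

n(S2O3^2-) = 0.02590 × 0.04201 = 1.088 × 10^-3 mol
n(I2) = n(S2O3^2-)/2 = 5.440 × 10^-4 mol
From the 1:3 ratio, n(BrO3^-) in the aliquot = 1/3 × 5.440 × 10^-4 = 1.813 × 10^-4 mol
[BrO3^-]_dilute = 1.813 × 10^-4 / 0.02530 = 0.007168 mol/L
[BrO3^-]_original = 0.007168 × 500.0/20.19 = 0.1775 mol/L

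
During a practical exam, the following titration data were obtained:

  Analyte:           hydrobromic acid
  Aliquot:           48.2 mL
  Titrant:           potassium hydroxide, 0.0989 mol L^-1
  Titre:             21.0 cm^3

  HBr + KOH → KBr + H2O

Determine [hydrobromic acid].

0.0431 mol/L

n(KOH) = 0.0210 L × 0.0989 mol/L = 2.08 × 10^-3 mol
n(HBr) = 2.08 × 10^-3 mol (1:1 mole ratio)
[HBr] = 2.08 × 10^-3 mol / 0.0482 L = 0.0431 mol/L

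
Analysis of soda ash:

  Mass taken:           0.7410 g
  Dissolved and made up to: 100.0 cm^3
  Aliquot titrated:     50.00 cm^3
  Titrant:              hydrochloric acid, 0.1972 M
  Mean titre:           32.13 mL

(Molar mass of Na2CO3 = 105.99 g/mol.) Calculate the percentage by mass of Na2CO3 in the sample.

90.63 %

Na2CO3 + 2 HCl → 2 NaCl + H2O + CO2
n(HCl) per titration = 0.03213 × 0.1972 = 6.336 × 10^-3 mol
From the 1:2 ratio, n(Na2CO3) in each aliquot = 1/2 × 6.336 × 10^-3 = 3.168 × 10^-3 mol
n(Na2CO3) in the whole flask = 3.168 × 10^-3 × 100.0/50.00 = 6.336 × 10^-3 mol
mass of Na2CO3 = 6.336 × 10^-3 × 105.99 = 0.6716 g
% Na2CO3 = 0.6716 / 0.7410 × 100 = 90.63 %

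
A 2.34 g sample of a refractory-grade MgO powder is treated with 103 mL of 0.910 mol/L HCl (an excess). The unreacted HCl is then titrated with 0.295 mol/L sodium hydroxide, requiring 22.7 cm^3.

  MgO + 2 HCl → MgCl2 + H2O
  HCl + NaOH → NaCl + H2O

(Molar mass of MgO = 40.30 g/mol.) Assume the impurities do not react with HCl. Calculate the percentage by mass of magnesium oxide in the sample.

74.9 %

n(HCl) added = 0.103 × 0.910 = 0.0937 mol
n(NaOH) used in back-titration = 0.0227 × 0.295 = 6.70 × 10^-3 mol
n(HCl) left over = 6.70 × 10^-3 mol (1:1 ratio)
n(HCl) consumed by analyte = 0.0937 − 6.70 × 10^-3 = 0.0870 mol
From the 1:2 ratio, n(MgO) = 1/2 × 0.0870 = 0.0435 mol
mass of MgO = 0.0435 × 40.30 = 1.75 g
% MgO = 1.75 / 2.34 × 100 = 74.9 %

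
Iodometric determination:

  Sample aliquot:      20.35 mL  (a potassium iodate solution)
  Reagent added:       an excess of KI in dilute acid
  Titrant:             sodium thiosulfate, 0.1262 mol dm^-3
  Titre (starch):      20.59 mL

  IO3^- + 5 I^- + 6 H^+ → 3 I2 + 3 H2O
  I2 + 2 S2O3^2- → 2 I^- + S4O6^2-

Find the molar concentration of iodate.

0.02128 mol/L

n(S2O3^2-) = 0.02059 × 0.1262 = 2.598 × 10^-3 mol
n(I2) = n(S2O3^2-)/2 = 1.299 × 10^-3 mol
From the 1:3 ratio, n(IO3^-) in the aliquot = 1/3 × 1.299 × 10^-3 = 4.331 × 10^-4 mol
[IO3^-] = 4.331 × 10^-4 / 0.02035 = 0.02128 mol/L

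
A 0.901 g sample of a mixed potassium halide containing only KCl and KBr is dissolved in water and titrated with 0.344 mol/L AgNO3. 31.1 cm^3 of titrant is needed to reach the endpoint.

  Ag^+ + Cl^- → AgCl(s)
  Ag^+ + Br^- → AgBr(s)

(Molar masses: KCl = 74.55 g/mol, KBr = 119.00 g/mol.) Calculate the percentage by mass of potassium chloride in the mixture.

n(AgNO3) = 0.0311 × 0.344 = 0.0107 mol
Let x = n(KCl), y = n(KBr).
Titrant: 1x + 1y = 0.0107;  mass: 74.55x + 119.00y = 0.901
Solving, x = 8.37 × 10^-3 mol, y = 2.33 × 10^-3 mol
mass of KCl = 8.37 × 10^-3 × 74.55 = 0.624 g
% KCl = 0.624 / 0.901 × 100 = 69.3 %

69.3 %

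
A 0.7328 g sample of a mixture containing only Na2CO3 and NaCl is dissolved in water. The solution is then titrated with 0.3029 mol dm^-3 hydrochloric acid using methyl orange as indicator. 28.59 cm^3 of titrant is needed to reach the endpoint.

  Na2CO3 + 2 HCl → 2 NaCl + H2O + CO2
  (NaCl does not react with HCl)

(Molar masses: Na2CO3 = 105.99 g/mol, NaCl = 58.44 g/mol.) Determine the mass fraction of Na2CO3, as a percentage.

n(HCl) = 0.02859 × 0.3029 = 8.660 × 10^-3 mol
Let x = n(Na2CO3), y = n(NaCl).
Titrant: 2x = 8.660 × 10^-3;  mass: 105.99x + 58.44y = 0.7328
Solving, x = 4.330 × 10^-3 mol, y = 4.686 × 10^-3 mol
mass of Na2CO3 = 4.330 × 10^-3 × 105.99 = 0.4589 g
% Na2CO3 = 0.4589 / 0.7328 × 100 = 62.63 %

62.63 %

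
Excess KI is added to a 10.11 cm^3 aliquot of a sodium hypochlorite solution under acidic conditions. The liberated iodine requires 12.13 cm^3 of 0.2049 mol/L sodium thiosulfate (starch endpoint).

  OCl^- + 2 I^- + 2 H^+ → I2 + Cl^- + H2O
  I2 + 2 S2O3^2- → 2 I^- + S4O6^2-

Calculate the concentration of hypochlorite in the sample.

0.1229 mol/L

n(S2O3^2-) = 0.01213 × 0.2049 = 2.485 × 10^-3 mol
n(I2) = n(S2O3^2-)/2 = 1.243 × 10^-3 mol
n(OCl^-) in the aliquot = 1.243 × 10^-3 mol (1:1 ratio)
[OCl^-] = 1.243 × 10^-3 / 0.01011 = 0.1229 mol/L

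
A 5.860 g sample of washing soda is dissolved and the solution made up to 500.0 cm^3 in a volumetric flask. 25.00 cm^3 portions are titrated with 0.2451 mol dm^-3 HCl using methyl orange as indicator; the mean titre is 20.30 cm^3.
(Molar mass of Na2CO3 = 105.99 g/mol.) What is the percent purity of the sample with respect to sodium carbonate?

89.99 %

Na2CO3 + 2 HCl → 2 NaCl + H2O + CO2
n(HCl) per titration = 0.02030 × 0.2451 = 4.976 × 10^-3 mol
From the 1:2 ratio, n(Na2CO3) in each aliquot = 1/2 × 4.976 × 10^-3 = 2.488 × 10^-3 mol
n(Na2CO3) in the whole flask = 2.488 × 10^-3 × 500.0/25.00 = 0.04976 mol
mass of Na2CO3 = 0.04976 × 105.99 = 5.274 g
% Na2CO3 = 5.274 / 5.860 × 100 = 89.99 %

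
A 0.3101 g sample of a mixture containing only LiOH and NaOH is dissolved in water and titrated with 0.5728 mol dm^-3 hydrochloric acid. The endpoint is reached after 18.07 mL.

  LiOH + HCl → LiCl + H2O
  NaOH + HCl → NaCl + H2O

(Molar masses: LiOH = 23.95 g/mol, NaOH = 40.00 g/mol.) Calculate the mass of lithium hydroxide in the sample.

0.1551 g

n(HCl) = 0.01807 × 0.5728 = 0.01035 mol
Let x = n(LiOH), y = n(NaOH).
Titrant: 1x + 1y = 0.01035;  mass: 23.95x + 40.00y = 0.3101
Solving, x = 6.475 × 10^-3 mol, y = 3.876 × 10^-3 mol
mass of LiOH = 6.475 × 10^-3 × 23.95 = 0.1551 g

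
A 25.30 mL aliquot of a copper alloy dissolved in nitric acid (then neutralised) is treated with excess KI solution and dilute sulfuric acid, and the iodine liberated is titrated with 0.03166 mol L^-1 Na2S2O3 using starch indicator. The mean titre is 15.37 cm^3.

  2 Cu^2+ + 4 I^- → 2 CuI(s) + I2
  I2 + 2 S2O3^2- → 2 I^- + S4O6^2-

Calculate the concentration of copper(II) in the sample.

0.01923 mol/L

n(S2O3^2-) = 0.01537 × 0.03166 = 4.866 × 10^-4 mol
n(I2) = n(S2O3^2-)/2 = 2.433 × 10^-4 mol
From the 2:1 ratio, n(Cu2+) in the aliquot = 2/1 × 2.433 × 10^-4 = 4.866 × 10^-4 mol
[Cu2+] = 4.866 × 10^-4 / 0.02530 = 0.01923 mol/L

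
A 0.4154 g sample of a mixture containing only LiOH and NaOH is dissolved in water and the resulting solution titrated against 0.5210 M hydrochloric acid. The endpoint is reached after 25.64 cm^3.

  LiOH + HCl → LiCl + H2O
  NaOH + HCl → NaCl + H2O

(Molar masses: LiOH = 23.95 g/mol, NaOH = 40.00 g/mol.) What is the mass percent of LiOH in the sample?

n(HCl) = 0.02564 × 0.5210 = 0.01336 mol
Let x = n(LiOH), y = n(NaOH).
Titrant: 1x + 1y = 0.01336;  mass: 23.95x + 40.00y = 0.4154
Solving, x = 7.410 × 10^-3 mol, y = 5.948 × 10^-3 mol
mass of LiOH = 7.410 × 10^-3 × 23.95 = 0.1775 g
% LiOH = 0.1775 / 0.4154 × 100 = 42.73 %

42.73 %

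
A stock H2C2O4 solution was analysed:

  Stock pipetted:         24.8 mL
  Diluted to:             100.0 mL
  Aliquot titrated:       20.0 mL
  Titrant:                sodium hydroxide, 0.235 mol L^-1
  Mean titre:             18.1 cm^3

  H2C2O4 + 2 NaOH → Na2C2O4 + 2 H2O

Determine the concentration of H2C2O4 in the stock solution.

n(NaOH) = 0.0181 × 0.235 = 4.25 × 10^-3 mol
From the 1:2 ratio, n(H2C2O4) in the aliquot = 1/2 × 4.25 × 10^-3 = 2.13 × 10^-3 mol
[H2C2O4]_dilute = 2.13 × 10^-3 / 0.0200 = 0.106 mol/L
Dilution factor = 100.0 / 24.8 = 4.032
[H2C2O4]_stock = 0.106 × 4.032 = 0.429 mol/L

0.429 mol/L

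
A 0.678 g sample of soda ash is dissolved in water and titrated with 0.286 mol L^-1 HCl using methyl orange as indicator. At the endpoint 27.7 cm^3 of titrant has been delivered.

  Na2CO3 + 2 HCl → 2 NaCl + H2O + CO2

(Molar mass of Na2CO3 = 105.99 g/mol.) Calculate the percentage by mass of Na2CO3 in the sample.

61.9 %

n(HCl) = 0.0277 L × 0.286 mol/L = 7.92 × 10^-3 mol
From the 1:2 ratio, n(Na2CO3) = 1/2 × 7.92 × 10^-3 = 3.96 × 10^-3 mol
mass of Na2CO3 = 3.96 × 10^-3 × 105.99 g/mol = 0.420 g
% Na2CO3 = 0.420 / 0.678 × 100 = 61.9 %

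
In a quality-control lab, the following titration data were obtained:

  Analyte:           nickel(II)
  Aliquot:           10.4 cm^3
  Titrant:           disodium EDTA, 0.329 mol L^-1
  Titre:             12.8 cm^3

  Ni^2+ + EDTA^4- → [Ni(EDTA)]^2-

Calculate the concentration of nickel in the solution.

0.405 mol/L

n(EDTA) = 0.0128 L × 0.329 mol/L = 4.21 × 10^-3 mol
n(Ni2+) = 4.21 × 10^-3 mol (1:1 mole ratio)
[Ni2+] = 4.21 × 10^-3 mol / 0.0104 L = 0.405 mol/L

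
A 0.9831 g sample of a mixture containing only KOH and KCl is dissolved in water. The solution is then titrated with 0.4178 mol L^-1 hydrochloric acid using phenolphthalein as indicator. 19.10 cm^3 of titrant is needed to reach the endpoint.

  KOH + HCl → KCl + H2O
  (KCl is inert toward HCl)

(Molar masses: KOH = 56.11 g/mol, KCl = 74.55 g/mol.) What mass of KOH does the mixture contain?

0.4478 g

n(HCl) = 0.01910 × 0.4178 = 7.980 × 10^-3 mol
Let x = n(KOH), y = n(KCl).
Titrant: 1x = 7.980 × 10^-3;  mass: 56.11x + 74.55y = 0.9831
Solving, x = 7.980 × 10^-3 mol, y = 7.181 × 10^-3 mol
mass of KOH = 7.980 × 10^-3 × 56.11 = 0.4478 g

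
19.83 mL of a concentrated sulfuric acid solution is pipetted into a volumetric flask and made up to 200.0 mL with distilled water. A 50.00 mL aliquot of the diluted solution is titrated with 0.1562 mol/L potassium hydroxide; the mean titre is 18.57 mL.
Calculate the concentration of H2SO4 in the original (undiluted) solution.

0.2926 mol/L

H2SO4 + 2 KOH → K2SO4 + 2 H2O
n(KOH) = 0.01857 × 0.1562 = 2.901 × 10^-3 mol
From the 1:2 ratio, n(H2SO4) in the aliquot = 1/2 × 2.901 × 10^-3 = 1.450 × 10^-3 mol
[H2SO4]_dilute = 1.450 × 10^-3 / 0.05000 = 0.02901 mol/L
Dilution factor = 200.0 / 19.83 = 10.09
[H2SO4]_stock = 0.02901 × 10.09 = 0.2926 mol/L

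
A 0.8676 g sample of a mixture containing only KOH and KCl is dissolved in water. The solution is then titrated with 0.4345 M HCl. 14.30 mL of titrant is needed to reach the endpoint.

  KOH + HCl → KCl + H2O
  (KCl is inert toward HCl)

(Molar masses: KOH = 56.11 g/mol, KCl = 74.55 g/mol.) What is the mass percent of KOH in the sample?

n(HCl) = 0.01430 × 0.4345 = 6.213 × 10^-3 mol
Let x = n(KOH), y = n(KCl).
Titrant: 1x = 6.213 × 10^-3;  mass: 56.11x + 74.55y = 0.8676
Solving, x = 6.213 × 10^-3 mol, y = 6.961 × 10^-3 mol
mass of KOH = 6.213 × 10^-3 × 56.11 = 0.3486 g
% KOH = 0.3486 / 0.8676 × 100 = 40.18 %

40.18 %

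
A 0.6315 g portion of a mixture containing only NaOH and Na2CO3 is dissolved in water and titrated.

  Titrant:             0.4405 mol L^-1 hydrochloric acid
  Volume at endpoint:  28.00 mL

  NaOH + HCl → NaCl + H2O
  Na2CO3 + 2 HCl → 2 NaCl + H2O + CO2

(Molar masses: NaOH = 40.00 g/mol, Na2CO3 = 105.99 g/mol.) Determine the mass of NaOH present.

n(HCl) = 0.02800 × 0.4405 = 0.01233 mol
Let x = n(NaOH), y = n(Na2CO3).
Titrant: 1x + 2y = 0.01233;  mass: 40.00x + 105.99y = 0.6315
Solving, x = 1.704 × 10^-3 mol, y = 5.315 × 10^-3 mol
mass of NaOH = 1.704 × 10^-3 × 40.00 = 0.06815 g

0.06815 g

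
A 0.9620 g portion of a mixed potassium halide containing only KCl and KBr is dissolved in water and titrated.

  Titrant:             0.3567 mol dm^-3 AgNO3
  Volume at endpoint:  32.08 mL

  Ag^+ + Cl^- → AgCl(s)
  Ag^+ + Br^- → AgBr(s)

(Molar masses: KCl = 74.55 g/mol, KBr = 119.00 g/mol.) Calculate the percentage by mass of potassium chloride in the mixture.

69.69 %

n(AgNO3) = 0.03208 × 0.3567 = 0.01144 mol
Let x = n(KCl), y = n(KBr).
Titrant: 1x + 1y = 0.01144;  mass: 74.55x + 119.00y = 0.9620
Solving, x = 8.992 × 10^-3 mol, y = 2.451 × 10^-3 mol
mass of KCl = 8.992 × 10^-3 × 74.55 = 0.6704 g
% KCl = 0.6704 / 0.9620 × 100 = 69.69 %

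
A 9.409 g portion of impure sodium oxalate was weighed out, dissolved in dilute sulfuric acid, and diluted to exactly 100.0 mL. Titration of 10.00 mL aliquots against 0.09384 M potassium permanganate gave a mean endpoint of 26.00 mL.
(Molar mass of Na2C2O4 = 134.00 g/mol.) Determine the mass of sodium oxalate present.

2 MnO4^- + 5 C2O4^2- + 16 H^+ → 2 Mn^2+ + 10 CO2 + 8 H2O
n(KMnO4) per titration = 0.02600 × 0.09384 = 2.440 × 10^-3 mol
From the 5:2 ratio, n(Na2C2O4) in each aliquot = 5/2 × 2.440 × 10^-3 = 6.100 × 10^-3 mol
n(Na2C2O4) in the whole flask = 6.100 × 10^-3 × 100.0/10.00 = 0.06100 mol
mass of Na2C2O4 = 0.06100 × 134.00 = 8.173 g

8.173 g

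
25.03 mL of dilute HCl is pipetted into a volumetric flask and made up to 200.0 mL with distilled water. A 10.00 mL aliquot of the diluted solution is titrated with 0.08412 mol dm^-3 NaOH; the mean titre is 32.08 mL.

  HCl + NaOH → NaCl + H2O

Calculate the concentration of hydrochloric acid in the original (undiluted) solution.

2.156 mol/L

n(NaOH) = 0.03208 × 0.08412 = 2.699 × 10^-3 mol
n(HCl) in the aliquot = 2.699 × 10^-3 mol (1:1 ratio)
[HCl]_dilute = 2.699 × 10^-3 / 0.01000 = 0.2699 mol/L
Dilution factor = 200.0 / 25.03 = 7.990
[HCl]_stock = 0.2699 × 7.990 = 2.156 mol/L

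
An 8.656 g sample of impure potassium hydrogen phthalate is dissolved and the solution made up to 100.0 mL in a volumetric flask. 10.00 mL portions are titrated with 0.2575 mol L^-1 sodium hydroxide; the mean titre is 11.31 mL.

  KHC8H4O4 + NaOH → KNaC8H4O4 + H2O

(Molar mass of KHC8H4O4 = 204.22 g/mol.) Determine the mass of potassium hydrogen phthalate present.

n(NaOH) per titration = 0.01131 × 0.2575 = 2.912 × 10^-3 mol
n(KHC8H4O4) in each aliquot = 2.912 × 10^-3 mol (1:1 ratio)
n(KHC8H4O4) in the whole flask = 2.912 × 10^-3 × 100.0/10.00 = 0.02912 mol
mass of KHC8H4O4 = 0.02912 × 204.22 = 5.948 g

5.948 g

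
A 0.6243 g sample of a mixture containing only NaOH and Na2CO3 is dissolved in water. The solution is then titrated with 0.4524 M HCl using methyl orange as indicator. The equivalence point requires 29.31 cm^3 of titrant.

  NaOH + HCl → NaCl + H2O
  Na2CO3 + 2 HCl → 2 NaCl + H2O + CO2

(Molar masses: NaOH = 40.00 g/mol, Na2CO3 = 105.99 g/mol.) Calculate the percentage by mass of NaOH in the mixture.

n(HCl) = 0.02931 × 0.4524 = 0.01326 mol
Let x = n(NaOH), y = n(Na2CO3).
Titrant: 1x + 2y = 0.01326;  mass: 40.00x + 105.99y = 0.6243
Solving, x = 6.034 × 10^-3 mol, y = 3.613 × 10^-3 mol
mass of NaOH = 6.034 × 10^-3 × 40.00 = 0.2413 g
% NaOH = 0.2413 / 0.6243 × 100 = 38.66 %

38.66 %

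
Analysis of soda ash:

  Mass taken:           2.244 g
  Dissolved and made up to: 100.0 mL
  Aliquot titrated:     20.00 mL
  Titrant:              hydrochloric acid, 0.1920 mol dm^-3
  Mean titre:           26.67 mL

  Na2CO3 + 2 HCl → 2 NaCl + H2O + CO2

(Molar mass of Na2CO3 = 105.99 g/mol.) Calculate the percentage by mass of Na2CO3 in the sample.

n(HCl) per titration = 0.02667 × 0.1920 = 5.121 × 10^-3 mol
From the 1:2 ratio, n(Na2CO3) in each aliquot = 1/2 × 5.121 × 10^-3 = 2.560 × 10^-3 mol
n(Na2CO3) in the whole flask = 2.560 × 10^-3 × 100.0/20.00 = 0.01280 mol
mass of Na2CO3 = 0.01280 × 105.99 = 1.357 g
% Na2CO3 = 1.357 / 2.244 × 100 = 60.47 %

60.47 %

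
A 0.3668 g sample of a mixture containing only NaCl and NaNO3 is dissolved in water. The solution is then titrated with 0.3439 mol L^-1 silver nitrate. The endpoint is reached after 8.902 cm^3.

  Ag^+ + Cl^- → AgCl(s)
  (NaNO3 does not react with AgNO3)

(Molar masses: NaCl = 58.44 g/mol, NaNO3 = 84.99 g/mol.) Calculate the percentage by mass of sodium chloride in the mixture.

48.78 %

n(AgNO3) = 0.008902 × 0.3439 = 3.061 × 10^-3 mol
Let x = n(NaCl), y = n(NaNO3).
Titrant: 1x = 3.061 × 10^-3;  mass: 58.44x + 84.99y = 0.3668
Solving, x = 3.061 × 10^-3 mol, y = 2.211 × 10^-3 mol
mass of NaCl = 3.061 × 10^-3 × 58.44 = 0.1789 g
% NaCl = 0.1789 / 0.3668 × 100 = 48.78 %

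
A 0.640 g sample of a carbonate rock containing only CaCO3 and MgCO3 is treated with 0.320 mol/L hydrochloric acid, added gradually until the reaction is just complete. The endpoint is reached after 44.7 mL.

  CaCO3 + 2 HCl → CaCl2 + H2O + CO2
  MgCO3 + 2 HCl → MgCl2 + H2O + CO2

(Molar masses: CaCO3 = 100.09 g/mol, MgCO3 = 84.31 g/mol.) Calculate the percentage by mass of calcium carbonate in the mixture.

n(HCl) = 0.0447 × 0.320 = 0.0143 mol
Let x = n(CaCO3), y = n(MgCO3).
Titrant: 2x + 2y = 0.0143;  mass: 100.09x + 84.31y = 0.640
Solving, x = 2.35 × 10^-3 mol, y = 4.81 × 10^-3 mol
mass of CaCO3 = 2.35 × 10^-3 × 100.09 = 0.235 g
% CaCO3 = 0.235 / 0.640 × 100 = 36.7 %

36.7 %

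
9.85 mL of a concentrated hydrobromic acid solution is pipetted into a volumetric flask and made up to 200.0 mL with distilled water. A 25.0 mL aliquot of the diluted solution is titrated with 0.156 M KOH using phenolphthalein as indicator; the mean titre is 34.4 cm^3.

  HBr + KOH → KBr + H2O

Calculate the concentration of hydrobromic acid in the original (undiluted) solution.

n(KOH) = 0.0344 × 0.156 = 5.37 × 10^-3 mol
n(HBr) in the aliquot = 5.37 × 10^-3 mol (1:1 ratio)
[HBr]_dilute = 5.37 × 10^-3 / 0.0250 = 0.215 mol/L
Dilution factor = 200.0 / 9.85 = 20.30
[HBr]_stock = 0.215 × 20.30 = 4.36 mol/L

4.36 M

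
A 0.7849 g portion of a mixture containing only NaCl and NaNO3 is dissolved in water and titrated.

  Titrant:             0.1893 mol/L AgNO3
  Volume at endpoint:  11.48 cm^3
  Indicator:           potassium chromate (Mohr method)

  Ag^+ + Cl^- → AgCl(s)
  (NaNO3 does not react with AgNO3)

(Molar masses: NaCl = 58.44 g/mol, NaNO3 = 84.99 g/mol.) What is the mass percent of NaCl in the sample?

n(AgNO3) = 0.01148 × 0.1893 = 2.173 × 10^-3 mol
Let x = n(NaCl), y = n(NaNO3).
Titrant: 1x = 2.173 × 10^-3;  mass: 58.44x + 84.99y = 0.7849
Solving, x = 2.173 × 10^-3 mol, y = 7.741 × 10^-3 mol
mass of NaCl = 2.173 × 10^-3 × 58.44 = 0.1270 g
% NaCl = 0.1270 / 0.7849 × 100 = 16.18 %

16.18 %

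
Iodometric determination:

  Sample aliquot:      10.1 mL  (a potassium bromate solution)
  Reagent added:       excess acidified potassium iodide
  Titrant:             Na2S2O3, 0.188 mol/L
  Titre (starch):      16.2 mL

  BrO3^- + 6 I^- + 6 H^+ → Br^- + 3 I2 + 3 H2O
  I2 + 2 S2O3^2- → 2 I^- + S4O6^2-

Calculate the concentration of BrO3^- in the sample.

0.0503 mol/L

n(S2O3^2-) = 0.0162 × 0.188 = 3.05 × 10^-3 mol
n(I2) = n(S2O3^2-)/2 = 1.52 × 10^-3 mol
From the 1:3 ratio, n(BrO3^-) in the aliquot = 1/3 × 1.52 × 10^-3 = 5.08 × 10^-4 mol
[BrO3^-] = 5.08 × 10^-4 / 0.0101 = 0.0503 mol/L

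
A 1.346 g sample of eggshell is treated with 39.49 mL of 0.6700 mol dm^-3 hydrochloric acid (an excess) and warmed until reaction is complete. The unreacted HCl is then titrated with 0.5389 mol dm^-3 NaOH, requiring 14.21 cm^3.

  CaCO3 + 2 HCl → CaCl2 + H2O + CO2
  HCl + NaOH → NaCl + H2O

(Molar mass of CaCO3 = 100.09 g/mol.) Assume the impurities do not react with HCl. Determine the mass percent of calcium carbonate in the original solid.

n(HCl) added = 0.03949 × 0.6700 = 0.02646 mol
n(NaOH) used in back-titration = 0.01421 × 0.5389 = 7.658 × 10^-3 mol
n(HCl) left over = 7.658 × 10^-3 mol (1:1 ratio)
n(HCl) consumed by analyte = 0.02646 − 7.658 × 10^-3 = 0.01880 mol
From the 1:2 ratio, n(CaCO3) = 1/2 × 0.01880 = 9.400 × 10^-3 mol
mass of CaCO3 = 9.400 × 10^-3 × 100.09 = 0.9409 g
% CaCO3 = 0.9409 / 1.346 × 100 = 69.90 %

69.90 %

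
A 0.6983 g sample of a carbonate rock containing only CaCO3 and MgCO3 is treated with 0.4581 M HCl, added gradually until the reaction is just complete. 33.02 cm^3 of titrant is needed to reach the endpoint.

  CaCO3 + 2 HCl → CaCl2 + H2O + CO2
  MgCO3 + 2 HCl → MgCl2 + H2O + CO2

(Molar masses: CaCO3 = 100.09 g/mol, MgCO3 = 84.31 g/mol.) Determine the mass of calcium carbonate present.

n(HCl) = 0.03302 × 0.4581 = 0.01513 mol
Let x = n(CaCO3), y = n(MgCO3).
Titrant: 2x + 2y = 0.01513;  mass: 100.09x + 84.31y = 0.6983
Solving, x = 3.843 × 10^-3 mol, y = 3.720 × 10^-3 mol
mass of CaCO3 = 3.843 × 10^-3 × 100.09 = 0.3847 g

0.3847 g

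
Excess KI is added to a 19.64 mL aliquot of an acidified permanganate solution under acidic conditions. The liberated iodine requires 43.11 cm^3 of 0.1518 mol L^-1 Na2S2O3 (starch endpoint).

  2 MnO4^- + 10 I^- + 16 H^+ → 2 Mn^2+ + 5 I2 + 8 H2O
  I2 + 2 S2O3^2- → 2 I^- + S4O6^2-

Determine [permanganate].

n(S2O3^2-) = 0.04311 × 0.1518 = 6.544 × 10^-3 mol
n(I2) = n(S2O3^2-)/2 = 3.272 × 10^-3 mol
From the 2:5 ratio, n(MnO4^-) in the aliquot = 2/5 × 3.272 × 10^-3 = 1.309 × 10^-3 mol
[MnO4^-] = 1.309 × 10^-3 / 0.01964 = 0.06664 mol/L

0.06664 mol/L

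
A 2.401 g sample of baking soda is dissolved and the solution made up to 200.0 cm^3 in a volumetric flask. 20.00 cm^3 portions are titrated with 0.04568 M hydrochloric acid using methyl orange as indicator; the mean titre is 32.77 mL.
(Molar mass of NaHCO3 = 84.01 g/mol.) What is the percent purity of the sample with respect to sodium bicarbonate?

52.38 %

NaHCO3 + HCl → NaCl + H2O + CO2
n(HCl) per titration = 0.03277 × 0.04568 = 1.497 × 10^-3 mol
n(NaHCO3) in each aliquot = 1.497 × 10^-3 mol (1:1 ratio)
n(NaHCO3) in the whole flask = 1.497 × 10^-3 × 200.0/20.00 = 0.01497 mol
mass of NaHCO3 = 0.01497 × 84.01 = 1.258 g
% NaHCO3 = 1.258 / 2.401 × 100 = 52.38 %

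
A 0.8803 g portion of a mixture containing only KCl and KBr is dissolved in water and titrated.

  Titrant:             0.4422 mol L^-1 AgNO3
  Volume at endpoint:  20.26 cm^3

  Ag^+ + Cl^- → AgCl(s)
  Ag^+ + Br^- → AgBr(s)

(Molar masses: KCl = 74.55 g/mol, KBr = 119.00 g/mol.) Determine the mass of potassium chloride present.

n(AgNO3) = 0.02026 × 0.4422 = 8.959 × 10^-3 mol
Let x = n(KCl), y = n(KBr).
Titrant: 1x + 1y = 8.959 × 10^-3;  mass: 74.55x + 119.00y = 0.8803
Solving, x = 4.180 × 10^-3 mol, y = 4.779 × 10^-3 mol
mass of KCl = 4.180 × 10^-3 × 74.55 = 0.3116 g

0.3116 g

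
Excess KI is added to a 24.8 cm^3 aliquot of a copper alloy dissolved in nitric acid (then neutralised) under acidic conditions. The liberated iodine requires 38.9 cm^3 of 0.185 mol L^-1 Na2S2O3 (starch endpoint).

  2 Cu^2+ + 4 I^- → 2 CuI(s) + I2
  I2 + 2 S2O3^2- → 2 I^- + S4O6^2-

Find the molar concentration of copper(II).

0.290 mol/L

n(S2O3^2-) = 0.0389 × 0.185 = 7.20 × 10^-3 mol
n(I2) = n(S2O3^2-)/2 = 3.60 × 10^-3 mol
From the 2:1 ratio, n(Cu2+) in the aliquot = 2/1 × 3.60 × 10^-3 = 7.20 × 10^-3 mol
[Cu2+] = 7.20 × 10^-3 / 0.0248 = 0.290 mol/L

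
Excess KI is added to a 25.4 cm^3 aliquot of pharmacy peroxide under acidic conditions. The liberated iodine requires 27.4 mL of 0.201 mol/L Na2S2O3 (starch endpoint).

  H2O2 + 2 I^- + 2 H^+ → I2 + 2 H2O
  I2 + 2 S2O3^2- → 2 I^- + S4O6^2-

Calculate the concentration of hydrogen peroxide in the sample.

n(S2O3^2-) = 0.0274 × 0.201 = 5.51 × 10^-3 mol
n(I2) = n(S2O3^2-)/2 = 2.75 × 10^-3 mol
n(H2O2) in the aliquot = 2.75 × 10^-3 mol (1:1 ratio)
[H2O2] = 2.75 × 10^-3 / 0.0254 = 0.108 mol/L

0.108 mol/L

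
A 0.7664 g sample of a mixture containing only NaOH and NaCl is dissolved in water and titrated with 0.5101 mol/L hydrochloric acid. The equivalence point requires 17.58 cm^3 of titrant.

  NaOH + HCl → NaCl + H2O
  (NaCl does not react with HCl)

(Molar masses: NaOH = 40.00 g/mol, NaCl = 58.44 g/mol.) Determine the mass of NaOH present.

0.3587 g

n(HCl) = 0.01758 × 0.5101 = 8.968 × 10^-3 mol
Let x = n(NaOH), y = n(NaCl).
Titrant: 1x = 8.968 × 10^-3;  mass: 40.00x + 58.44y = 0.7664
Solving, x = 8.968 × 10^-3 mol, y = 6.976 × 10^-3 mol
mass of NaOH = 8.968 × 10^-3 × 40.00 = 0.3587 g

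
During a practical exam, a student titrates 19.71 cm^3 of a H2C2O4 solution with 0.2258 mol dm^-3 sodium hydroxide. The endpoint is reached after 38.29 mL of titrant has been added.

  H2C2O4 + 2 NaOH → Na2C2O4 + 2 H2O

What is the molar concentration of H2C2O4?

n(NaOH) = 0.03829 L × 0.2258 mol/L = 8.646 × 10^-3 mol
From the 1:2 mole ratio, n(H2C2O4) = 1/2 × 8.646 × 10^-3 = 4.323 × 10^-3 mol
[H2C2O4] = 4.323 × 10^-3 mol / 0.01971 L = 0.2193 mol/L

0.2193 mol/L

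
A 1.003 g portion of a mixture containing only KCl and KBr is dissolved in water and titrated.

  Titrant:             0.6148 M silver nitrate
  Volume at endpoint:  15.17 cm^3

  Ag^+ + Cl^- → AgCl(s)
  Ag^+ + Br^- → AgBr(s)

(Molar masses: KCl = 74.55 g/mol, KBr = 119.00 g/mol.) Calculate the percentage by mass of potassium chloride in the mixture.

n(AgNO3) = 0.01517 × 0.6148 = 9.327 × 10^-3 mol
Let x = n(KCl), y = n(KBr).
Titrant: 1x + 1y = 9.327 × 10^-3;  mass: 74.55x + 119.00y = 1.003
Solving, x = 2.404 × 10^-3 mol, y = 6.923 × 10^-3 mol
mass of KCl = 2.404 × 10^-3 × 74.55 = 0.1792 g
% KCl = 0.1792 / 1.003 × 100 = 17.87 %

17.87 %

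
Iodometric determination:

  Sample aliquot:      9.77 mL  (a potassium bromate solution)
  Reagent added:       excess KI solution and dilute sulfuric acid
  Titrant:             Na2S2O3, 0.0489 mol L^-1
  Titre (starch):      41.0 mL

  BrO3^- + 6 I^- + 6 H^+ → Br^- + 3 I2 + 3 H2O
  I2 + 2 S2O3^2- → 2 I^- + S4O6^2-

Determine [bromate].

0.0342 mol/L

n(S2O3^2-) = 0.0410 × 0.0489 = 2.00 × 10^-3 mol
n(I2) = n(S2O3^2-)/2 = 1.00 × 10^-3 mol
From the 1:3 ratio, n(BrO3^-) in the aliquot = 1/3 × 1.00 × 10^-3 = 3.34 × 10^-4 mol
[BrO3^-] = 3.34 × 10^-4 / 0.00977 = 0.0342 mol/L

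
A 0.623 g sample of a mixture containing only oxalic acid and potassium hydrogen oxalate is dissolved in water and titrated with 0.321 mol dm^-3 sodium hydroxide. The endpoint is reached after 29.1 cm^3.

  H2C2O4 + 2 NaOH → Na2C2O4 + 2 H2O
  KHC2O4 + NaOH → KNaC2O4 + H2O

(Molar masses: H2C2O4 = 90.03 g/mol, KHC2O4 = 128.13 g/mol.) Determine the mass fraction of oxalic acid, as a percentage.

49.9 %

n(NaOH) = 0.0291 × 0.321 = 9.34 × 10^-3 mol
Let x = n(H2C2O4), y = n(KHC2O4).
Titrant: 2x + 1y = 9.34 × 10^-3;  mass: 90.03x + 128.13y = 0.623
Solving, x = 3.45 × 10^-3 mol, y = 2.44 × 10^-3 mol
mass of H2C2O4 = 3.45 × 10^-3 × 90.03 = 0.311 g
% H2C2O4 = 0.311 / 0.623 × 100 = 49.9 %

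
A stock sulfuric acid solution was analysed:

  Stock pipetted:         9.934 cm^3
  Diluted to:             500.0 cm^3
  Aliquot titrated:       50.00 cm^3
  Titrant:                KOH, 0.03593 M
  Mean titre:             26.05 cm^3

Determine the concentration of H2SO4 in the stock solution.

0.4711 M

H2SO4 + 2 KOH → K2SO4 + 2 H2O
n(KOH) = 0.02605 × 0.03593 = 9.360 × 10^-4 mol
From the 1:2 ratio, n(H2SO4) in the aliquot = 1/2 × 9.360 × 10^-4 = 4.680 × 10^-4 mol
[H2SO4]_dilute = 4.680 × 10^-4 / 0.05000 = 0.009360 mol/L
Dilution factor = 500.0 / 9.934 = 50.33
[H2SO4]_stock = 0.009360 × 50.33 = 0.4711 mol/L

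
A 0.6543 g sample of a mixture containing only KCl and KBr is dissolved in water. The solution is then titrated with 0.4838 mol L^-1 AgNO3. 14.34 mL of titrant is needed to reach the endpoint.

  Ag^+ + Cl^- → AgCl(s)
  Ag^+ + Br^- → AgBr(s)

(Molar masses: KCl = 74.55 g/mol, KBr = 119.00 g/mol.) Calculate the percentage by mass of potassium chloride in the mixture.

43.91 %

n(AgNO3) = 0.01434 × 0.4838 = 6.938 × 10^-3 mol
Let x = n(KCl), y = n(KBr).
Titrant: 1x + 1y = 6.938 × 10^-3;  mass: 74.55x + 119.00y = 0.6543
Solving, x = 3.853 × 10^-3 mol, y = 3.084 × 10^-3 mol
mass of KCl = 3.853 × 10^-3 × 74.55 = 0.2873 g
% KCl = 0.2873 / 0.6543 × 100 = 43.91 %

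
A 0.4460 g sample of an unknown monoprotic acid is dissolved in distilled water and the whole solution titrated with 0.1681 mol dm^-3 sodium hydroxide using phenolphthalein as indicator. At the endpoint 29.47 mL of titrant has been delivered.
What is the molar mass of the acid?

n(NaOH) = 0.02947 L × 0.1681 mol/L = 4.954 × 10^-3 mol
n(HA) = 4.954 × 10^-3 mol (1:1 ratio)
M = m / n = 0.4460 g / 4.954 × 10^-3 mol = 90.03 g/mol

90.03 g/mol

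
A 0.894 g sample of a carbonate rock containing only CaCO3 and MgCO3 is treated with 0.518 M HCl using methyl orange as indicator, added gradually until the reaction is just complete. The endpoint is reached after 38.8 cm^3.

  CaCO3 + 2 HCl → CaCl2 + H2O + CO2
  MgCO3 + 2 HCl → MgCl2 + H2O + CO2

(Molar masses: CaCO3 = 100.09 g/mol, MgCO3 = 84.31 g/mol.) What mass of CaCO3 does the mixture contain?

n(HCl) = 0.0388 × 0.518 = 0.0201 mol
Let x = n(CaCO3), y = n(MgCO3).
Titrant: 2x + 2y = 0.0201;  mass: 100.09x + 84.31y = 0.894
Solving, x = 2.96 × 10^-3 mol, y = 7.09 × 10^-3 mol
mass of CaCO3 = 2.96 × 10^-3 × 100.09 = 0.297 g

0.297 g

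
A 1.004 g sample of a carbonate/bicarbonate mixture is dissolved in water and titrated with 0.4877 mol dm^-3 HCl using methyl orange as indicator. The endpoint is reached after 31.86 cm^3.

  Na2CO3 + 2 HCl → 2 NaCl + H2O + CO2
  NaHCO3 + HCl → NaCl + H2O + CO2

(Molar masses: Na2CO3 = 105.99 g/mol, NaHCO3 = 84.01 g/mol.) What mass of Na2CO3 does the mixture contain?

0.5149 g

n(HCl) = 0.03186 × 0.4877 = 0.01554 mol
Let x = n(Na2CO3), y = n(NaHCO3).
Titrant: 2x + 1y = 0.01554;  mass: 105.99x + 84.01y = 1.004
Solving, x = 4.858 × 10^-3 mol, y = 5.822 × 10^-3 mol
mass of Na2CO3 = 4.858 × 10^-3 × 105.99 = 0.5149 g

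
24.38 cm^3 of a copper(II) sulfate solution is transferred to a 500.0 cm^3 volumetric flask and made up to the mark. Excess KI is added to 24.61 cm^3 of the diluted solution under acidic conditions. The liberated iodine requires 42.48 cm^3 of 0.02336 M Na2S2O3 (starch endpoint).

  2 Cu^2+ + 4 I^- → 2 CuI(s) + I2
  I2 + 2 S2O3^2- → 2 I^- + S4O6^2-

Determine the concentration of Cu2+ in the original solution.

n(S2O3^2-) = 0.04248 × 0.02336 = 9.923 × 10^-4 mol
n(I2) = n(S2O3^2-)/2 = 4.962 × 10^-4 mol
From the 2:1 ratio, n(Cu2+) in the aliquot = 2/1 × 4.962 × 10^-4 = 9.923 × 10^-4 mol
[Cu2+]_dilute = 9.923 × 10^-4 / 0.02461 = 0.04032 mol/L
[Cu2+]_original = 0.04032 × 500.0/24.38 = 0.8270 mol/L

0.8270 M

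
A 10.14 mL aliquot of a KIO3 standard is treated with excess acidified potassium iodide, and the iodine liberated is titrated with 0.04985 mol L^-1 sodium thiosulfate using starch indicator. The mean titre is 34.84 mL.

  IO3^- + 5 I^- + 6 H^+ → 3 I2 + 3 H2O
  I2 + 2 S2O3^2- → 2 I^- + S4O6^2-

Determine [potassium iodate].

n(S2O3^2-) = 0.03484 × 0.04985 = 1.737 × 10^-3 mol
n(I2) = n(S2O3^2-)/2 = 8.684 × 10^-4 mol
From the 1:3 ratio, n(IO3^-) in the aliquot = 1/3 × 8.684 × 10^-4 = 2.895 × 10^-4 mol
[IO3^-] = 2.895 × 10^-4 / 0.01014 = 0.02855 mol/L

0.02855 mol/L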